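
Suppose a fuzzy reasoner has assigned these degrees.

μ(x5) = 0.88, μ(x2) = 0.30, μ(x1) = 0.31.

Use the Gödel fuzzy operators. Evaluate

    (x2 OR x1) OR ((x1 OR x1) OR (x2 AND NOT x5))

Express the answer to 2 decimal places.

x2 OR x1 = max(a, b) on (0.30, 0.31) = 0.31
x1 OR x1 = max(a, b) on (0.31, 0.31) = 0.31
NOT x5 = 1 − 0.88 = 0.12
x2 AND NOT x5 = min(a, b) on (0.30, 0.12) = 0.12
(x1 OR x1) OR (x2 AND NOT x5) = max(a, b) on (0.31, 0.12) = 0.31
(x2 OR x1) OR ((x1 OR x1) OR (x2 AND NOT x5)) = max(a, b) on (0.31, 0.31) = 0.31

0.31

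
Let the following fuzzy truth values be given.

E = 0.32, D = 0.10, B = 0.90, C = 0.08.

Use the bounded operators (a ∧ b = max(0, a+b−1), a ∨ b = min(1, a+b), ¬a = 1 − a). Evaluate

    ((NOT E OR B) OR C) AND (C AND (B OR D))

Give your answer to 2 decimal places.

0.08

NOT E = 1 − 0.32 = 0.68
NOT E OR B = min(1, a+b) on (0.68, 0.90) = 1.00
(NOT E OR B) OR C = min(1, a+b) on (1.00, 0.08) = 1.00
B OR D = min(1, a+b) on (0.90, 0.10) = 1.00
C AND (B OR D) = max(0, a+b−1) on (0.08, 1.00) = 0.08
((NOT E OR B) OR C) AND (C AND (B OR D)) = max(0, a+b−1) on (1.00, 0.08) = 0.08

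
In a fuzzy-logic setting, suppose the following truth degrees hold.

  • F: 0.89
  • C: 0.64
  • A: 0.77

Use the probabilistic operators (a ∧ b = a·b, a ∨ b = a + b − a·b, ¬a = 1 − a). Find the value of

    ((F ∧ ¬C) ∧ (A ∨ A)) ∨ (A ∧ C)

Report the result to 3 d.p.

0.647

¬C = 1 − 0.6400 = 0.3600
F ∧ ¬C = a·b on (0.8900, 0.3600) = 0.3204
A ∨ A = a + b − a·b on (0.7700, 0.7700) = 0.9471
(F ∧ ¬C) ∧ (A ∨ A) = a·b on (0.3204, 0.9471) = 0.3035
A ∧ C = a·b on (0.7700, 0.6400) = 0.4928
((F ∧ ¬C) ∧ (A ∨ A)) ∨ (A ∧ C) = a + b − a·b on (0.3035, 0.4928) = 0.6467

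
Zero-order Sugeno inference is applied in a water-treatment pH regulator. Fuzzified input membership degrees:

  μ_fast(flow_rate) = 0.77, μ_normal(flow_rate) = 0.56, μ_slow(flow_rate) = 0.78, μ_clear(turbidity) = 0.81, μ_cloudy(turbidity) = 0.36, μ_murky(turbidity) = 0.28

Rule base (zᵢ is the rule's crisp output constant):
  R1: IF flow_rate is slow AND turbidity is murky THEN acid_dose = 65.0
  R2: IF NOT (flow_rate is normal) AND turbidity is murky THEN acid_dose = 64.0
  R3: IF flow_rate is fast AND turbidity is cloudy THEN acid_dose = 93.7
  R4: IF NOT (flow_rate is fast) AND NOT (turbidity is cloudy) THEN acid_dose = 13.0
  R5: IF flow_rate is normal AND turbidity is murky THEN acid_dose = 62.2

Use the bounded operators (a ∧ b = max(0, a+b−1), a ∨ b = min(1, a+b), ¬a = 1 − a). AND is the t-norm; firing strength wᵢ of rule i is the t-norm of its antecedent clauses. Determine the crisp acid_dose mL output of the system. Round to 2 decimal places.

84.64

R1 (z=65.0): slow=0.78, murky=0.28; AND[max(0, a+b−1)] → w = 0.06
R2 (z=64.0): ¬normal=1−0.56=0.44, murky=0.28; AND[max(0, a+b−1)] → w = 0.00
R3 (z=93.7): fast=0.77, cloudy=0.36; AND[max(0, a+b−1)] → w = 0.13
R4 (z=13.0): ¬fast=1−0.77=0.23, ¬cloudy=1−0.36=0.64; AND[max(0, a+b−1)] → w = 0.00
R5 (z=62.2): normal=0.56, murky=0.28; AND[max(0, a+b−1)] → w = 0.00
Weighted average = (0.06·65.0 + 0.00·64.0 + 0.13·93.7 + 0.00·13.0 + 0.00·62.2) / (0.06 + 0.00 + 0.13 + 0.00 + 0.00)
  = 16.0810 / 0.1900 = 84.64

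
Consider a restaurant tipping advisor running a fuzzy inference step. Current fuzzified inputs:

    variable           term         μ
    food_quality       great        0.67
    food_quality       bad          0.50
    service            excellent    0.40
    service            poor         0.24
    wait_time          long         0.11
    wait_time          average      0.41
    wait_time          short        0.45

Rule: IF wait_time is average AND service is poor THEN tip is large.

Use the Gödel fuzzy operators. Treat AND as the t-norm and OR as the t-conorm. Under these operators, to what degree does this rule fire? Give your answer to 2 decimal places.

firing strength: average=0.41, poor=0.24; AND[min(a, b)] → w = 0.24

0.24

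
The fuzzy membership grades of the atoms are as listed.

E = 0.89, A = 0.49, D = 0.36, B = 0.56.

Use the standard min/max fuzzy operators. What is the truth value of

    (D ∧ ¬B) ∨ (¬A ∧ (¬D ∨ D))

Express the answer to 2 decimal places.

0.51

¬B = 1 − 0.56 = 0.44
D ∧ ¬B = min(a, b) on (0.36, 0.44) = 0.36
¬A = 1 − 0.49 = 0.51
¬D = 1 − 0.36 = 0.64
¬D ∨ D = max(a, b) on (0.64, 0.36) = 0.64
¬A ∧ (¬D ∨ D) = min(a, b) on (0.51, 0.64) = 0.51
(D ∧ ¬B) ∨ (¬A ∧ (¬D ∨ D)) = max(a, b) on (0.36, 0.51) = 0.51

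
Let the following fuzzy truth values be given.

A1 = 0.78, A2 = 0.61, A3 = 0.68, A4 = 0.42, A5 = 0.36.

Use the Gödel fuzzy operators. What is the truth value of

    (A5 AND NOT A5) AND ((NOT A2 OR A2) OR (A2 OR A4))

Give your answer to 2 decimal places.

NOT A5 = 1 − 0.36 = 0.64
A5 AND NOT A5 = min(a, b) on (0.36, 0.64) = 0.36
NOT A2 = 1 − 0.61 = 0.39
NOT A2 OR A2 = max(a, b) on (0.39, 0.61) = 0.61
A2 OR A4 = max(a, b) on (0.61, 0.42) = 0.61
(NOT A2 OR A2) OR (A2 OR A4) = max(a, b) on (0.61, 0.61) = 0.61
(A5 AND NOT A5) AND ((NOT A2 OR A2) OR (A2 OR A4)) = min(a, b) on (0.36, 0.61) = 0.36

0.36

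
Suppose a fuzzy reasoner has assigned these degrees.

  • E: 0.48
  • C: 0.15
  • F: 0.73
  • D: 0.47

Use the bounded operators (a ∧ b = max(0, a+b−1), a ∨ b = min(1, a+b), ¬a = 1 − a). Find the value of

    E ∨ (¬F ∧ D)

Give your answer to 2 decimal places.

0.48

¬F = 1 − 0.73 = 0.27
¬F ∧ D = max(0, a+b−1) on (0.27, 0.47) = 0.00
E ∨ (¬F ∧ D) = min(1, a+b) on (0.48, 0.00) = 0.48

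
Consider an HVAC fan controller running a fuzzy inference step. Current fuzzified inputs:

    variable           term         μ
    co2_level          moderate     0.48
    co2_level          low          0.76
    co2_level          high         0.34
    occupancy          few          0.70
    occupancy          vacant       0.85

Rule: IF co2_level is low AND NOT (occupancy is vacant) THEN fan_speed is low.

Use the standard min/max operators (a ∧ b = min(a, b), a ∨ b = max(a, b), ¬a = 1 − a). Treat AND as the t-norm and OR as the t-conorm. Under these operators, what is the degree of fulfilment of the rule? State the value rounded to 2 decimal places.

firing strength: low=0.76, ¬vacant=1−0.85=0.15; AND[min(a, b)] → w = 0.15

0.15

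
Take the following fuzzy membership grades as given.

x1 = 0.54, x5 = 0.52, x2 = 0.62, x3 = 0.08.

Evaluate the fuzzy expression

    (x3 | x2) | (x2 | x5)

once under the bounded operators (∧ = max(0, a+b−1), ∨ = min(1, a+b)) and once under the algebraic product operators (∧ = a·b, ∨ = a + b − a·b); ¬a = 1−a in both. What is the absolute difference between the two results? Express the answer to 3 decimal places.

Under bounded:
  x3 | x2 = min(1, a+b) on (0.08, 0.62) = 0.70
  x2 | x5 = min(1, a+b) on (0.62, 0.52) = 1.00
  (x3 | x2) | (x2 | x5) = min(1, a+b) on (0.70, 1.00) = 1.00
  → value = 1.0000
Under algebraic product:
  x3 | x2 = a + b − a·b on (0.0800, 0.6200) = 0.6504
  x2 | x5 = a + b − a·b on (0.6200, 0.5200) = 0.8176
  (x3 | x2) | (x2 | x5) = a + b − a·b on (0.6504, 0.8176) = 0.9362
  → value = 0.9362
|1.0000 − 0.9362| = 0.064

0.064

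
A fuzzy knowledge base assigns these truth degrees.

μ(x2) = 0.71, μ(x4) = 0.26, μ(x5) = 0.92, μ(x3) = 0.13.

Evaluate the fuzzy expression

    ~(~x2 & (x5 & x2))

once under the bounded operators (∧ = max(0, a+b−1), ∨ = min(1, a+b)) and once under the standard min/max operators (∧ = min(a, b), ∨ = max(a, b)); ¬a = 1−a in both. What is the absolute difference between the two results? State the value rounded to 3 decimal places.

0.290

Under bounded:
  ~x2 = 1 − 0.71 = 0.29
  x5 & x2 = max(0, a+b−1) on (0.92, 0.71) = 0.63
  ~x2 & (x5 & x2) = max(0, a+b−1) on (0.29, 0.63) = 0.00
  ~(~x2 & (x5 & x2)) = 1 − 0.00 = 1.00
  → value = 1.0000
Under standard min/max:
  ~x2 = 1 − 0.71 = 0.29
  x5 & x2 = min(a, b) on (0.92, 0.71) = 0.71
  ~x2 & (x5 & x2) = min(a, b) on (0.29, 0.71) = 0.29
  ~(~x2 & (x5 & x2)) = 1 − 0.29 = 0.71
  → value = 0.7100
|1.0000 − 0.7100| = 0.290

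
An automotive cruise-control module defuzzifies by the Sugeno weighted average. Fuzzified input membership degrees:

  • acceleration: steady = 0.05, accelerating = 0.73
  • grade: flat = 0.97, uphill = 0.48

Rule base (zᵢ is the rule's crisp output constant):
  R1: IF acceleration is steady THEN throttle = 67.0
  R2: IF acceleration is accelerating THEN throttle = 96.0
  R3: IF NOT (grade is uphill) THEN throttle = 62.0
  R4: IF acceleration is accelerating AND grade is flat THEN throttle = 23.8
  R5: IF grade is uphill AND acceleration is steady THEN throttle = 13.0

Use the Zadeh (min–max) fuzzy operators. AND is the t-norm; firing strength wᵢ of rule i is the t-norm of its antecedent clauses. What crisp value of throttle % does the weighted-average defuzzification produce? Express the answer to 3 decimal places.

59.468

R1 (z=67.0): steady=0.05 → w = 0.05
R2 (z=96.0): accelerating=0.73 → w = 0.73
R3 (z=62.0): ¬uphill=1−0.48=0.52 → w = 0.52
R4 (z=23.8): accelerating=0.73, flat=0.97; AND[min(a, b)] → w = 0.73
R5 (z=13.0): uphill=0.48, steady=0.05; AND[min(a, b)] → w = 0.05
Weighted average = (0.05·67.0 + 0.73·96.0 + 0.52·62.0 + 0.73·23.8 + 0.05·13.0) / (0.05 + 0.73 + 0.52 + 0.73 + 0.05)
  = 123.6940 / 2.0800 = 59.468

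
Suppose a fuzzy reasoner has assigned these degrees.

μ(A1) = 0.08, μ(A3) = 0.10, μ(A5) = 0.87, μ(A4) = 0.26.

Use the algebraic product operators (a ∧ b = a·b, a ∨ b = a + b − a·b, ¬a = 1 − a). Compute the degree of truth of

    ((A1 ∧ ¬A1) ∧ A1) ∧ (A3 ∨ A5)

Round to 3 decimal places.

¬A1 = 1 − 0.0800 = 0.9200
A1 ∧ ¬A1 = a·b on (0.0800, 0.9200) = 0.0736
(A1 ∧ ¬A1) ∧ A1 = a·b on (0.0736, 0.0800) = 0.0059
A3 ∨ A5 = a + b − a·b on (0.1000, 0.8700) = 0.8830
((A1 ∧ ¬A1) ∧ A1) ∧ (A3 ∨ A5) = a·b on (0.0059, 0.8830) = 0.0052

0.005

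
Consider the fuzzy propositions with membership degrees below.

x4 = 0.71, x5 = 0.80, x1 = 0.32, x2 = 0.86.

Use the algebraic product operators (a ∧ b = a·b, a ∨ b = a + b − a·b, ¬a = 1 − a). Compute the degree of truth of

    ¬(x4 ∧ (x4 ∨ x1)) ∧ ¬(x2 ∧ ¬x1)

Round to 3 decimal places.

0.179

x4 ∨ x1 = a + b − a·b on (0.7100, 0.3200) = 0.8028
x4 ∧ (x4 ∨ x1) = a·b on (0.7100, 0.8028) = 0.5700
¬(x4 ∧ (x4 ∨ x1)) = 1 − 0.5700 = 0.4300
¬x1 = 1 − 0.3200 = 0.6800
x2 ∧ ¬x1 = a·b on (0.8600, 0.6800) = 0.5848
¬(x2 ∧ ¬x1) = 1 − 0.5848 = 0.4152
¬(x4 ∧ (x4 ∨ x1)) ∧ ¬(x2 ∧ ¬x1) = a·b on (0.4300, 0.4152) = 0.1785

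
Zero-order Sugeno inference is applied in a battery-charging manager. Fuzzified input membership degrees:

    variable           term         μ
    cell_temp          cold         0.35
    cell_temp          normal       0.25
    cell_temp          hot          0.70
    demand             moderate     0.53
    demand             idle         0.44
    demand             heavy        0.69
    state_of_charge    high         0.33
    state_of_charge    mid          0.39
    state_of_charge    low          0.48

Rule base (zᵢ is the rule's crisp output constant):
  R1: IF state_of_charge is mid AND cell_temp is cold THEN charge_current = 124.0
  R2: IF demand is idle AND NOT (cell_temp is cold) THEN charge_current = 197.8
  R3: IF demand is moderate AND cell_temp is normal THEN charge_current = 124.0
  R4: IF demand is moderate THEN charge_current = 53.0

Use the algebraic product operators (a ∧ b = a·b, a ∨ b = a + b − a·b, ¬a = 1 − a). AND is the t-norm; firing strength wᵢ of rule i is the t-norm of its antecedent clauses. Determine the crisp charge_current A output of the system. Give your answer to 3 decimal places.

108.771

R1 (z=124.0): mid=0.39, cold=0.35; AND[a·b] → w = 0.1365
R2 (z=197.8): idle=0.44, ¬cold=1−0.35=0.65; AND[a·b] → w = 0.2860
R3 (z=124.0): moderate=0.53, normal=0.25; AND[a·b] → w = 0.1325
R4 (z=53.0): moderate=0.53 → w = 0.5300
Weighted average = (0.1365·124.0 + 0.2860·197.8 + 0.1325·124.0 + 0.5300·53.0) / (0.1365 + 0.2860 + 0.1325 + 0.5300)
  = 118.0168 / 1.0850 = 108.771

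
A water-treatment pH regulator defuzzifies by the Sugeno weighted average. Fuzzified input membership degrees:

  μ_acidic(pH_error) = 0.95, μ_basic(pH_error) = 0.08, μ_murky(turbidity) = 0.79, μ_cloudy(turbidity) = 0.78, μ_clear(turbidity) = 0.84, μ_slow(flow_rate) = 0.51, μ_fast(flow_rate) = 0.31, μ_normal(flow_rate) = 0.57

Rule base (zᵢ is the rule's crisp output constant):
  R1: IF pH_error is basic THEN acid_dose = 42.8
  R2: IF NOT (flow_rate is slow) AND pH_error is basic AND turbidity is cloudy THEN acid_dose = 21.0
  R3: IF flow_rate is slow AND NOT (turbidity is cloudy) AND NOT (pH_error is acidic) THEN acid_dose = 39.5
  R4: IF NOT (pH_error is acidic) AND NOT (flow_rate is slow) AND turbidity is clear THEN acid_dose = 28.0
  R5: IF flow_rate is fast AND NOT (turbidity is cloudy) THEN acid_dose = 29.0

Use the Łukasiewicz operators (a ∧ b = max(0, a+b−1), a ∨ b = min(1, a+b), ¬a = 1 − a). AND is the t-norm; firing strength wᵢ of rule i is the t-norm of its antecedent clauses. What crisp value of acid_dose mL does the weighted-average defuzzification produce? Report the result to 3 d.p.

42.800

R1 (z=42.8): basic=0.08 → w = 0.08
R2 (z=21.0): ¬slow=1−0.51=0.49, basic=0.08, cloudy=0.78; AND[max(0, a+b−1)] → w = 0.00
R3 (z=39.5): slow=0.51, ¬cloudy=1−0.78=0.22, ¬acidic=1−0.95=0.05; AND[max(0, a+b−1)] → w = 0.00
R4 (z=28.0): ¬acidic=1−0.95=0.05, ¬slow=1−0.51=0.49, clear=0.84; AND[max(0, a+b−1)] → w = 0.00
R5 (z=29.0): fast=0.31, ¬cloudy=1−0.78=0.22; AND[max(0, a+b−1)] → w = 0.00
Weighted average = (0.08·42.8 + 0.00·21.0 + 0.00·39.5 + 0.00·28.0 + 0.00·29.0) / (0.08 + 0.00 + 0.00 + 0.00 + 0.00)
  = 3.4240 / 0.0800 = 42.800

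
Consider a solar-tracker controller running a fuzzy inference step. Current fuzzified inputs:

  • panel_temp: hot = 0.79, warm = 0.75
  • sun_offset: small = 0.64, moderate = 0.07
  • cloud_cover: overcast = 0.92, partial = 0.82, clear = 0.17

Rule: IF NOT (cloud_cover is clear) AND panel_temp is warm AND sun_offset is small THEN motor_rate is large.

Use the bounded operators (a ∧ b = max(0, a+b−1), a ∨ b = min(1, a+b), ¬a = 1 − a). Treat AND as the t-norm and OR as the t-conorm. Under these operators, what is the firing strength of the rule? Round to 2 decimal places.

0.22

firing strength: ¬clear=1−0.17=0.83, warm=0.75, small=0.64; AND[max(0, a+b−1)] → w = 0.22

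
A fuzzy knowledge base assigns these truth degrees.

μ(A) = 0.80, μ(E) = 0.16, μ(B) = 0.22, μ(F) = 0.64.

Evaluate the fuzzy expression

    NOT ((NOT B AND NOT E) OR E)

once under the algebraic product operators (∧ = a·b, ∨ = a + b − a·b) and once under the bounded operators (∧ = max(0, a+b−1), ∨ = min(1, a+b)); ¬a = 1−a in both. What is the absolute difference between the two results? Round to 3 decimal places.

Under algebraic product:
  NOT B = 1 − 0.2200 = 0.7800
  NOT E = 1 − 0.1600 = 0.8400
  NOT B AND NOT E = a·b on (0.7800, 0.8400) = 0.6552
  (NOT B AND NOT E) OR E = a + b − a·b on (0.6552, 0.1600) = 0.7104
  NOT ((NOT B AND NOT E) OR E) = 1 − 0.7104 = 0.2896
  → value = 0.2896
Under bounded:
  NOT B = 1 − 0.22 = 0.78
  NOT E = 1 − 0.16 = 0.84
  NOT B AND NOT E = max(0, a+b−1) on (0.78, 0.84) = 0.62
  (NOT B AND NOT E) OR E = min(1, a+b) on (0.62, 0.16) = 0.78
  NOT ((NOT B AND NOT E) OR E) = 1 − 0.78 = 0.22
  → value = 0.2200
|0.2896 − 0.2200| = 0.070

0.070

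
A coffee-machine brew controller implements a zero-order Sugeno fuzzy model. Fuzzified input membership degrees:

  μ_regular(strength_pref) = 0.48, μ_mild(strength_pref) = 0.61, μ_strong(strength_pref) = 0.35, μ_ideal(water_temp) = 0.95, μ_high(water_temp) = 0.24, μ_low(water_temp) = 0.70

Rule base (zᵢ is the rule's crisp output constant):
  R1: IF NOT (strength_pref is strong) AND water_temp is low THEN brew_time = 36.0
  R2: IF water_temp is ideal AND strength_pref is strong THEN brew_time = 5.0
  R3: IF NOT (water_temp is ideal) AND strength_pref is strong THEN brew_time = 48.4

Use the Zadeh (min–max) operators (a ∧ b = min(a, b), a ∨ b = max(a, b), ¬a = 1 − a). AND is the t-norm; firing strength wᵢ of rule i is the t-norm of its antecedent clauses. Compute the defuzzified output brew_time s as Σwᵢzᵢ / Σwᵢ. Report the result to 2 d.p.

R1 (z=36.0): ¬strong=1−0.35=0.65, low=0.70; AND[min(a, b)] → w = 0.65
R2 (z=5.0): ideal=0.95, strong=0.35; AND[min(a, b)] → w = 0.35
R3 (z=48.4): ¬ideal=1−0.95=0.05, strong=0.35; AND[min(a, b)] → w = 0.05
Weighted average = (0.65·36.0 + 0.35·5.0 + 0.05·48.4) / (0.65 + 0.35 + 0.05)
  = 27.5700 / 1.0500 = 26.26

26.26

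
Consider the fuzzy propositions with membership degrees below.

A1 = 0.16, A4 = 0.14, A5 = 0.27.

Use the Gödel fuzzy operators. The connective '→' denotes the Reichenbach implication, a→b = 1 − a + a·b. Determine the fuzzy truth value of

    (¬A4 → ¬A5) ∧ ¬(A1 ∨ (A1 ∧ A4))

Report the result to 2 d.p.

¬A4 = 1 − 0.14 = 0.86
¬A5 = 1 − 0.27 = 0.73
¬A4 → ¬A5  [Reichenbach: 1 − a + a·b] with a=0.86, b=0.73 → 0.77
A1 ∧ A4 = min(a, b) on (0.16, 0.14) = 0.14
A1 ∨ (A1 ∧ A4) = max(a, b) on (0.16, 0.14) = 0.16
¬(A1 ∨ (A1 ∧ A4)) = 1 − 0.16 = 0.84
(¬A4 → ¬A5) ∧ ¬(A1 ∨ (A1 ∧ A4)) = min(a, b) on (0.77, 0.84) = 0.77

0.77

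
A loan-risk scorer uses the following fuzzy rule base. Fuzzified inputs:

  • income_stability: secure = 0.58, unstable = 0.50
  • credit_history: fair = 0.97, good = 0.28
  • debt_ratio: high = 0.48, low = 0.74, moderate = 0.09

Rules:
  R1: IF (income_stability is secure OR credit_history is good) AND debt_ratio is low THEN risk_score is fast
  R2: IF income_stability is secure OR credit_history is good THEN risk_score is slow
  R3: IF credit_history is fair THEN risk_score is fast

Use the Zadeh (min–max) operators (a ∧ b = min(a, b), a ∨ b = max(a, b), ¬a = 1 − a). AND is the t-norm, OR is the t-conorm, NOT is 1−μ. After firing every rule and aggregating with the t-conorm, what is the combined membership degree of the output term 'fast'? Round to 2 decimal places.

0.97

R1: (secure=0.58 OR good=0.28) = 0.58; AND[min(a, b)] with low=0.74 → w = 0.58
R2: secure=0.58, good=0.28; OR[max(a, b)] → w = 0.58
R3: fair=0.97 → w = 0.97
Rules with consequent 'fast': {R1, R3} → strengths 0.58, 0.97
Aggregate via t-conorm [max(a, b)]: 0.97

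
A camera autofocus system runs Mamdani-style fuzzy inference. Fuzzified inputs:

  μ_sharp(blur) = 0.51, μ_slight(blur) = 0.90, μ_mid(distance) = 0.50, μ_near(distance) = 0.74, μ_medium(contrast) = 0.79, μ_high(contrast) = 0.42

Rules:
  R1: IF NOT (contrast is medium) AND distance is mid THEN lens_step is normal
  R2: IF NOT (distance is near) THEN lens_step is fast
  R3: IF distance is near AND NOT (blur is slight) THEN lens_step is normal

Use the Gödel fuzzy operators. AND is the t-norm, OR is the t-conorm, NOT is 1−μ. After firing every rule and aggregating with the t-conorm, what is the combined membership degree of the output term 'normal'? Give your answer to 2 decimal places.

0.21

R1: ¬medium=1−0.79=0.21, mid=0.50; AND[min(a, b)] → w = 0.21
R2: ¬near=1−0.74=0.26 → w = 0.26
R3: near=0.74, ¬slight=1−0.90=0.10; AND[min(a, b)] → w = 0.10
Rules with consequent 'normal': {R1, R3} → strengths 0.21, 0.10
Aggregate via t-conorm [max(a, b)]: 0.21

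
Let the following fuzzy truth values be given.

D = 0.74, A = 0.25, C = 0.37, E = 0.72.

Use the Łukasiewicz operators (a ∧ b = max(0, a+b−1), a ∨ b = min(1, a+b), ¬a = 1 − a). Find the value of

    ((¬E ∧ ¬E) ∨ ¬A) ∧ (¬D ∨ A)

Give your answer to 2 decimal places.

0.26

¬E = 1 − 0.72 = 0.28
¬E = 1 − 0.72 = 0.28
¬E ∧ ¬E = max(0, a+b−1) on (0.28, 0.28) = 0.00
¬A = 1 − 0.25 = 0.75
(¬E ∧ ¬E) ∨ ¬A = min(1, a+b) on (0.00, 0.75) = 0.75
¬D = 1 − 0.74 = 0.26
¬D ∨ A = min(1, a+b) on (0.26, 0.25) = 0.51
((¬E ∧ ¬E) ∨ ¬A) ∧ (¬D ∨ A) = max(0, a+b−1) on (0.75, 0.51) = 0.26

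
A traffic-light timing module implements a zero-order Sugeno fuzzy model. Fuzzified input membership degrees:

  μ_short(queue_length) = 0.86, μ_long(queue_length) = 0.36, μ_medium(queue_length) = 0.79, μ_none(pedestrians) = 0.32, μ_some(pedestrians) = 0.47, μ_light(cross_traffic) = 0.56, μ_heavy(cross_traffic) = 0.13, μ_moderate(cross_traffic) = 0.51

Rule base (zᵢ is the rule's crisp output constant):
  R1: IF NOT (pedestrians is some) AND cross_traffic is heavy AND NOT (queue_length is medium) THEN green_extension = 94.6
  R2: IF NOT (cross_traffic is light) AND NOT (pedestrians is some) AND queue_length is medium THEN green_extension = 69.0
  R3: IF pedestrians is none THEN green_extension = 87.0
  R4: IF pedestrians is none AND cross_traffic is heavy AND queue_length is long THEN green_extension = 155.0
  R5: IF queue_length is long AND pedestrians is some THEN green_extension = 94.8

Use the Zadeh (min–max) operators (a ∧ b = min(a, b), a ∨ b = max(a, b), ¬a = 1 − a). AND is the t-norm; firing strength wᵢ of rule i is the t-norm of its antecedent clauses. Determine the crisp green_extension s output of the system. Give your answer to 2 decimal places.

R1 (z=94.6): ¬some=1−0.47=0.53, heavy=0.13, ¬medium=1−0.79=0.21; AND[min(a, b)] → w = 0.13
R2 (z=69.0): ¬light=1−0.56=0.44, ¬some=1−0.47=0.53, medium=0.79; AND[min(a, b)] → w = 0.44
R3 (z=87.0): none=0.32 → w = 0.32
R4 (z=155.0): none=0.32, heavy=0.13, long=0.36; AND[min(a, b)] → w = 0.13
R5 (z=94.8): long=0.36, some=0.47; AND[min(a, b)] → w = 0.36
Weighted average = (0.13·94.6 + 0.44·69.0 + 0.32·87.0 + 0.13·155.0 + 0.36·94.8) / (0.13 + 0.44 + 0.32 + 0.13 + 0.36)
  = 124.7760 / 1.3800 = 90.42

90.42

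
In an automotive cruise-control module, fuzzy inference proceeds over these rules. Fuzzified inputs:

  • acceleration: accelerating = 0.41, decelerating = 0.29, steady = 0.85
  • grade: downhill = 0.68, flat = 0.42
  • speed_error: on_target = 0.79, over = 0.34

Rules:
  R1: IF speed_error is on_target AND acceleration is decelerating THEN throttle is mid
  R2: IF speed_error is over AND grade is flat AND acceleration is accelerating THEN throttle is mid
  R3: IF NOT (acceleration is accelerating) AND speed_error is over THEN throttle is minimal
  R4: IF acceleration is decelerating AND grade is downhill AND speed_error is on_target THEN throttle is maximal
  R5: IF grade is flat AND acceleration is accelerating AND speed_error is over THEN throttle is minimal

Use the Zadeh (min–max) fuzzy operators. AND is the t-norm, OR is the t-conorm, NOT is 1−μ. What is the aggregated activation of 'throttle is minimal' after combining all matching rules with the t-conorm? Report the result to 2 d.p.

0.34

R1: on_target=0.79, decelerating=0.29; AND[min(a, b)] → w = 0.29
R2: over=0.34, flat=0.42, accelerating=0.41; AND[min(a, b)] → w = 0.34
R3: ¬accelerating=1−0.41=0.59, over=0.34; AND[min(a, b)] → w = 0.34
R4: decelerating=0.29, downhill=0.68, on_target=0.79; AND[min(a, b)] → w = 0.29
R5: flat=0.42, accelerating=0.41, over=0.34; AND[min(a, b)] → w = 0.34
Rules with consequent 'minimal': {R3, R5} → strengths 0.34, 0.34
Aggregate via t-conorm [max(a, b)]: 0.34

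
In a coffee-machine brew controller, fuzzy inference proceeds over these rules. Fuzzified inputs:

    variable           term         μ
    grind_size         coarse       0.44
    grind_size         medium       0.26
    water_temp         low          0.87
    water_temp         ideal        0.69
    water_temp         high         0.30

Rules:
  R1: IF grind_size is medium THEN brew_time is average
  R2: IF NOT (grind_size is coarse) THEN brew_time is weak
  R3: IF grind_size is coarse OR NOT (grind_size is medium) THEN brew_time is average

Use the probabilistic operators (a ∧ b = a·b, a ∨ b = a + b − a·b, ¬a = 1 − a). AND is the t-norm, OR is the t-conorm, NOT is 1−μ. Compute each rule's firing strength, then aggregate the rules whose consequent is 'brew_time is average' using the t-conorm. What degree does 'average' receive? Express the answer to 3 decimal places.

R1: medium=0.26 → w = 0.2600
R2: ¬coarse=1−0.44=0.56 → w = 0.5600
R3: coarse=0.44, ¬medium=1−0.26=0.74; OR[a + b − a·b] → w = 0.8544
Rules with consequent 'average': {R1, R3} → strengths 0.2600, 0.8544
Aggregate via t-conorm [a + b − a·b]: 0.8923

0.892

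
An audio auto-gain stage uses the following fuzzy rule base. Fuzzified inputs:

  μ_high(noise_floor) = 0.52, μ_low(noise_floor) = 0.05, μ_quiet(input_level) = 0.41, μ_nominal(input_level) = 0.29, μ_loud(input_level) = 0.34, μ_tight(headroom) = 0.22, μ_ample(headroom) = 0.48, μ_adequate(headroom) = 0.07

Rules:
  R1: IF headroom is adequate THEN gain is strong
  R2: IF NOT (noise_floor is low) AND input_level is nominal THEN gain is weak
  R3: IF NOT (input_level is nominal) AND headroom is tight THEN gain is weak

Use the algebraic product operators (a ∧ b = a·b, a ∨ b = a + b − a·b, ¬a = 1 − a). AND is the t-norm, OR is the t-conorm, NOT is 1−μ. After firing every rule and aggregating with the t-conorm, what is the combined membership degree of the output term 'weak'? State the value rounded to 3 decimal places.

R1: adequate=0.07 → w = 0.0700
R2: ¬low=1−0.05=0.95, nominal=0.29; AND[a·b] → w = 0.2755
R3: ¬nominal=1−0.29=0.71, tight=0.22; AND[a·b] → w = 0.1562
Rules with consequent 'weak': {R2, R3} → strengths 0.2755, 0.1562
Aggregate via t-conorm [a + b − a·b]: 0.3887

0.389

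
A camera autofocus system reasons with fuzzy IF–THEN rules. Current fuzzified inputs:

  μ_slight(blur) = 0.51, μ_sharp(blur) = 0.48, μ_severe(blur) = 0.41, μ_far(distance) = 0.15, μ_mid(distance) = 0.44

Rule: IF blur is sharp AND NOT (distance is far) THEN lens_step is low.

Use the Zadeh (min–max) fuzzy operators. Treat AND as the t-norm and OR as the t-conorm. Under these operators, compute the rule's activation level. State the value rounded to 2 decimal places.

0.48

firing strength: sharp=0.48, ¬far=1−0.15=0.85; AND[min(a, b)] → w = 0.48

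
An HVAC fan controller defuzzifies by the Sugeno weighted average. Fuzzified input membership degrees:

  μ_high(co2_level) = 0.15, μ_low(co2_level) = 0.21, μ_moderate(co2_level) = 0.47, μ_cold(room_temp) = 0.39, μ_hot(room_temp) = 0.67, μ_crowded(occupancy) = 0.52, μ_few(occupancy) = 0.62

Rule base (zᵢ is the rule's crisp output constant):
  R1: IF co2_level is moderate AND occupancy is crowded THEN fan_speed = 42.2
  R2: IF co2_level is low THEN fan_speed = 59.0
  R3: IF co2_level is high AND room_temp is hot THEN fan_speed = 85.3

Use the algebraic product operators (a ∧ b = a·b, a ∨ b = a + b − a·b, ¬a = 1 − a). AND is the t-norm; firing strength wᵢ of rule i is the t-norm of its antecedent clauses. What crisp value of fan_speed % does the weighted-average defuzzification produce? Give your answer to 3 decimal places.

56.364

R1 (z=42.2): moderate=0.47, crowded=0.52; AND[a·b] → w = 0.2444
R2 (z=59.0): low=0.21 → w = 0.2100
R3 (z=85.3): high=0.15, hot=0.67; AND[a·b] → w = 0.1005
Weighted average = (0.2444·42.2 + 0.2100·59.0 + 0.1005·85.3) / (0.2444 + 0.2100 + 0.1005)
  = 31.2763 / 0.5549 = 56.364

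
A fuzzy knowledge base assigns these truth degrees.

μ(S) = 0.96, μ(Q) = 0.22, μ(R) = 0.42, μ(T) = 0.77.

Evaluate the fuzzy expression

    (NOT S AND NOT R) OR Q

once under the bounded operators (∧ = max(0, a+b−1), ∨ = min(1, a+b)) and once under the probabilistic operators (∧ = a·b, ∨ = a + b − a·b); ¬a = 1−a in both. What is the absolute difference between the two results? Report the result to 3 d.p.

Under bounded:
  NOT S = 1 − 0.96 = 0.04
  NOT R = 1 − 0.42 = 0.58
  NOT S AND NOT R = max(0, a+b−1) on (0.04, 0.58) = 0.00
  (NOT S AND NOT R) OR Q = min(1, a+b) on (0.00, 0.22) = 0.22
  → value = 0.2200
Under probabilistic:
  NOT S = 1 − 0.9600 = 0.0400
  NOT R = 1 − 0.4200 = 0.5800
  NOT S AND NOT R = a·b on (0.0400, 0.5800) = 0.0232
  (NOT S AND NOT R) OR Q = a + b − a·b on (0.0232, 0.2200) = 0.2381
  → value = 0.2381
|0.2200 − 0.2381| = 0.018

0.018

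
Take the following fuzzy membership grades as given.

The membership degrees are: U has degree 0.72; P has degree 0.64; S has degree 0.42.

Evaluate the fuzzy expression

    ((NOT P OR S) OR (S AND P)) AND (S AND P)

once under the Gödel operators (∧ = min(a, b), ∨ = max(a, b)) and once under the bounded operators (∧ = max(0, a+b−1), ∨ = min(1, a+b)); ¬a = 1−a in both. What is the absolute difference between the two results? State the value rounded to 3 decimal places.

Under Gödel:
  NOT P = 1 − 0.64 = 0.36
  NOT P OR S = max(a, b) on (0.36, 0.42) = 0.42
  S AND P = min(a, b) on (0.42, 0.64) = 0.42
  (NOT P OR S) OR (S AND P) = max(a, b) on (0.42, 0.42) = 0.42
  S AND P = min(a, b) on (0.42, 0.64) = 0.42
  ((NOT P OR S) OR (S AND P)) AND (S AND P) = min(a, b) on (0.42, 0.42) = 0.42
  → value = 0.4200
Under bounded:
  NOT P = 1 − 0.64 = 0.36
  NOT P OR S = min(1, a+b) on (0.36, 0.42) = 0.78
  S AND P = max(0, a+b−1) on (0.42, 0.64) = 0.06
  (NOT P OR S) OR (S AND P) = min(1, a+b) on (0.78, 0.06) = 0.84
  S AND P = max(0, a+b−1) on (0.42, 0.64) = 0.06
  ((NOT P OR S) OR (S AND P)) AND (S AND P) = max(0, a+b−1) on (0.84, 0.06) = 0.00
  → value = 0.0000
|0.4200 − 0.0000| = 0.420

0.420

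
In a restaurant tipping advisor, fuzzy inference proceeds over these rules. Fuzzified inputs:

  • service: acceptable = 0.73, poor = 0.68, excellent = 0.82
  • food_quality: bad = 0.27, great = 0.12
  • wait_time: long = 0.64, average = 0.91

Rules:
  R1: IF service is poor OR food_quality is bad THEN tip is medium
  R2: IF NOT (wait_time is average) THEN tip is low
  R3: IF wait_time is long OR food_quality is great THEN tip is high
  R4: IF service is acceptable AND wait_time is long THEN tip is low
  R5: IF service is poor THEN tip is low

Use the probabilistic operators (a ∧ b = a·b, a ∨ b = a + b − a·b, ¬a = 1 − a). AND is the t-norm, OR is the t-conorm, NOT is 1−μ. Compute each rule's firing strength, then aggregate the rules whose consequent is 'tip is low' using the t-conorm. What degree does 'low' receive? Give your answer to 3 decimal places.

0.845

R1: poor=0.68, bad=0.27; OR[a + b − a·b] → w = 0.7664
R2: ¬average=1−0.91=0.09 → w = 0.0900
R3: long=0.64, great=0.12; OR[a + b − a·b] → w = 0.6832
R4: acceptable=0.73, long=0.64; AND[a·b] → w = 0.4672
R5: poor=0.68 → w = 0.6800
Rules with consequent 'low': {R2, R4, R5} → strengths 0.0900, 0.4672, 0.6800
Aggregate via t-conorm [a + b − a·b]: 0.8448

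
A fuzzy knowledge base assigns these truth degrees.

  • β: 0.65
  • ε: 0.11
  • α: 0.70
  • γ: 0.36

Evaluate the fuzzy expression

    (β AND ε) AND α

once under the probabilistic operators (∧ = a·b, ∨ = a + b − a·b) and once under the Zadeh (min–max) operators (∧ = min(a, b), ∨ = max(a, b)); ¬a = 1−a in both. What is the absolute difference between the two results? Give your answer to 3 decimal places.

Under probabilistic:
  β AND ε = a·b on (0.6500, 0.1100) = 0.0715
  (β AND ε) AND α = a·b on (0.0715, 0.7000) = 0.0501
  → value = 0.0501
Under Zadeh (min–max):
  β AND ε = min(a, b) on (0.65, 0.11) = 0.11
  (β AND ε) AND α = min(a, b) on (0.11, 0.70) = 0.11
  → value = 0.1100
|0.0501 − 0.1100| = 0.060

0.060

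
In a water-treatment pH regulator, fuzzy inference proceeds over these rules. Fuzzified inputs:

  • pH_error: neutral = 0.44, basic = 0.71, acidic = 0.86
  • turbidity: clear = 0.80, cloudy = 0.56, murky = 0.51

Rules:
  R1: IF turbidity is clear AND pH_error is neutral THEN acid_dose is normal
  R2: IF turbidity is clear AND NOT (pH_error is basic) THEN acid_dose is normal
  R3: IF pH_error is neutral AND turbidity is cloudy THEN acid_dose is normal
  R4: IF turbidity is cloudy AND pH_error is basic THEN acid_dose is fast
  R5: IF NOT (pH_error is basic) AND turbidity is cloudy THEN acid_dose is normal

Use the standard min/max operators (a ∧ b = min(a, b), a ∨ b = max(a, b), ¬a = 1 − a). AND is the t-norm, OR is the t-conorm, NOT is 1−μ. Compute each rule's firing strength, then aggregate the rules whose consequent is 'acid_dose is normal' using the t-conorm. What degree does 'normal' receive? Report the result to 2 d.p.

R1: clear=0.80, neutral=0.44; AND[min(a, b)] → w = 0.44
R2: clear=0.80, ¬basic=1−0.71=0.29; AND[min(a, b)] → w = 0.29
R3: neutral=0.44, cloudy=0.56; AND[min(a, b)] → w = 0.44
R4: cloudy=0.56, basic=0.71; AND[min(a, b)] → w = 0.56
R5: ¬basic=1−0.71=0.29, cloudy=0.56; AND[min(a, b)] → w = 0.29
Rules with consequent 'normal': {R1, R2, R3, R5} → strengths 0.44, 0.29, 0.44, 0.29
Aggregate via t-conorm [max(a, b)]: 0.44

0.44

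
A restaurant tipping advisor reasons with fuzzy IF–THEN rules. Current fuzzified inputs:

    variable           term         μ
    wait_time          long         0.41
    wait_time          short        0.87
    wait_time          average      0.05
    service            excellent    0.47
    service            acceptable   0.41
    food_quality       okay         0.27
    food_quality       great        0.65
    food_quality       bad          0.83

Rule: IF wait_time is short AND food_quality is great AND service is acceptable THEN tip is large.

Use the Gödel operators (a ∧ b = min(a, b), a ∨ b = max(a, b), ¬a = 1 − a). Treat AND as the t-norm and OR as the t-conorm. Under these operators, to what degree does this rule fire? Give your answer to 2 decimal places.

0.41

firing strength: short=0.87, great=0.65, acceptable=0.41; AND[min(a, b)] → w = 0.41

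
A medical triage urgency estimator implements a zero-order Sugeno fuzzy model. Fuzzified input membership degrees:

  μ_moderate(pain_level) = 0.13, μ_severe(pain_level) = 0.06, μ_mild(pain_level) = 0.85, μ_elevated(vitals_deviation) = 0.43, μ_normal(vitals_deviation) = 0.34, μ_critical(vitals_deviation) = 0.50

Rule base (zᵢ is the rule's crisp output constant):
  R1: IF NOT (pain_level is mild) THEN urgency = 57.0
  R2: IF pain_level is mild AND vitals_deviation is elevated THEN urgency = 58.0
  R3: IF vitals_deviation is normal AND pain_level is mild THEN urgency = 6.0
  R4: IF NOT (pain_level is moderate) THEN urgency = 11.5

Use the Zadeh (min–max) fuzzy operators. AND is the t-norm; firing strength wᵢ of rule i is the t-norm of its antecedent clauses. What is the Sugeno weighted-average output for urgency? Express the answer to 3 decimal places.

25.439

R1 (z=57.0): ¬mild=1−0.85=0.15 → w = 0.15
R2 (z=58.0): mild=0.85, elevated=0.43; AND[min(a, b)] → w = 0.43
R3 (z=6.0): normal=0.34, mild=0.85; AND[min(a, b)] → w = 0.34
R4 (z=11.5): ¬moderate=1−0.13=0.87 → w = 0.87
Weighted average = (0.15·57.0 + 0.43·58.0 + 0.34·6.0 + 0.87·11.5) / (0.15 + 0.43 + 0.34 + 0.87)
  = 45.5350 / 1.7900 = 25.439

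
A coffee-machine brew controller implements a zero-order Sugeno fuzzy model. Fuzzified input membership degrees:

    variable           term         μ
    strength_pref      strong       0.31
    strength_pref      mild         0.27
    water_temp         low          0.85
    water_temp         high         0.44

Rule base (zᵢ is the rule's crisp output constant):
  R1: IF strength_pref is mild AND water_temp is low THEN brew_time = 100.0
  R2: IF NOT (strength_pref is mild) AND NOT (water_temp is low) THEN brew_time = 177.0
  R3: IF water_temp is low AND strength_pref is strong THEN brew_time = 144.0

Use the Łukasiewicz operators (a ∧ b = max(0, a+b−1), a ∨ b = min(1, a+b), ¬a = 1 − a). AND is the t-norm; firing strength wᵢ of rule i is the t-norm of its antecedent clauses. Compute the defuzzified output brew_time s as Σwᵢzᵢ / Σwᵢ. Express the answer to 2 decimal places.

R1 (z=100.0): mild=0.27, low=0.85; AND[max(0, a+b−1)] → w = 0.12
R2 (z=177.0): ¬mild=1−0.27=0.73, ¬low=1−0.85=0.15; AND[max(0, a+b−1)] → w = 0.00
R3 (z=144.0): low=0.85, strong=0.31; AND[max(0, a+b−1)] → w = 0.16
Weighted average = (0.12·100.0 + 0.00·177.0 + 0.16·144.0) / (0.12 + 0.00 + 0.16)
  = 35.0400 / 0.2800 = 125.14

125.14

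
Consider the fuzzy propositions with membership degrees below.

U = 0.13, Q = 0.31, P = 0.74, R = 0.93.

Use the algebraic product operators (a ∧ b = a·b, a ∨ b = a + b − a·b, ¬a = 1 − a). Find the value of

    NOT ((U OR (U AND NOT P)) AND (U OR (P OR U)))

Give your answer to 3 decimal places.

0.872

NOT P = 1 − 0.7400 = 0.2600
U AND NOT P = a·b on (0.1300, 0.2600) = 0.0338
U OR (U AND NOT P) = a + b − a·b on (0.1300, 0.0338) = 0.1594
P OR U = a + b − a·b on (0.7400, 0.1300) = 0.7738
U OR (P OR U) = a + b − a·b on (0.1300, 0.7738) = 0.8032
(U OR (U AND NOT P)) AND (U OR (P OR U)) = a·b on (0.1594, 0.8032) = 0.1280
NOT ((U OR (U AND NOT P)) AND (U OR (P OR U))) = 1 − 0.1280 = 0.8720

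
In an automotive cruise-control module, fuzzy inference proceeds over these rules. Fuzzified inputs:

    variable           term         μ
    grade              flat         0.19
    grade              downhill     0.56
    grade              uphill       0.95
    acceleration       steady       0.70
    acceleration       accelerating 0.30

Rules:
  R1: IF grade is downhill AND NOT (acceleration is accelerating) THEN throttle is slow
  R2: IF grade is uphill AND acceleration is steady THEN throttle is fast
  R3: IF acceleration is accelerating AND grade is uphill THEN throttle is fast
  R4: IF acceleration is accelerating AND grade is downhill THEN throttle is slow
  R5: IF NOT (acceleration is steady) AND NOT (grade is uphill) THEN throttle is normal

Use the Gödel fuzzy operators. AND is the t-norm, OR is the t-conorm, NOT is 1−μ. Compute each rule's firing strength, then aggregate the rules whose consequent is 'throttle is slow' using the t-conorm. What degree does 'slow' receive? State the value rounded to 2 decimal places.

R1: downhill=0.56, ¬accelerating=1−0.30=0.70; AND[min(a, b)] → w = 0.56
R2: uphill=0.95, steady=0.70; AND[min(a, b)] → w = 0.70
R3: accelerating=0.30, uphill=0.95; AND[min(a, b)] → w = 0.30
R4: accelerating=0.30, downhill=0.56; AND[min(a, b)] → w = 0.30
R5: ¬steady=1−0.70=0.30, ¬uphill=1−0.95=0.05; AND[min(a, b)] → w = 0.05
Rules with consequent 'slow': {R1, R4} → strengths 0.56, 0.30
Aggregate via t-conorm [max(a, b)]: 0.56

0.56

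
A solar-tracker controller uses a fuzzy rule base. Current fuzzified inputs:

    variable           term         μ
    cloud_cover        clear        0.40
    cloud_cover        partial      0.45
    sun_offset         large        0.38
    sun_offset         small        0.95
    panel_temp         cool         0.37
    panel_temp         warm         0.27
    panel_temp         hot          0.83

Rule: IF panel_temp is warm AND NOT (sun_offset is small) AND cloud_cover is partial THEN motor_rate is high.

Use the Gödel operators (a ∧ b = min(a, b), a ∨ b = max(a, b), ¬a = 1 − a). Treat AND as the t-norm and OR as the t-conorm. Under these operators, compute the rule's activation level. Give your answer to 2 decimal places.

0.05

firing strength: warm=0.27, ¬small=1−0.95=0.05, partial=0.45; AND[min(a, b)] → w = 0.05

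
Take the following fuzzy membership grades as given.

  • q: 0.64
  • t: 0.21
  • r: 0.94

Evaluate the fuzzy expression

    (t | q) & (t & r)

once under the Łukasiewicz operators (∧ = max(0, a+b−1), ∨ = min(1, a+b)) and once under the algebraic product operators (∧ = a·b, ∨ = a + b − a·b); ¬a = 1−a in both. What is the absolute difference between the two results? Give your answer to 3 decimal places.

0.141

Under Łukasiewicz:
  t | q = min(1, a+b) on (0.21, 0.64) = 0.85
  t & r = max(0, a+b−1) on (0.21, 0.94) = 0.15
  (t | q) & (t & r) = max(0, a+b−1) on (0.85, 0.15) = 0.00
  → value = 0.0000
Under algebraic product:
  t | q = a + b − a·b on (0.2100, 0.6400) = 0.7156
  t & r = a·b on (0.2100, 0.9400) = 0.1974
  (t | q) & (t & r) = a·b on (0.7156, 0.1974) = 0.1413
  → value = 0.1413
|0.0000 − 0.1413| = 0.141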